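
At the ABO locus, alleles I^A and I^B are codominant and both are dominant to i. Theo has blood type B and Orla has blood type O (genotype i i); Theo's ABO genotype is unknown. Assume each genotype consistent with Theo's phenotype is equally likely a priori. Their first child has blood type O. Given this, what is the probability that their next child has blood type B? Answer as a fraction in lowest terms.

1/2

Possible genotypes: Theo ∈ {I^B I^B, I^B i}; Orla ∈ {i i}.
Weight each parental genotype pair by prior × P(type-O child):
  I^B i × i i: posterior weight 1; P(next child type B) = 1/2.
Weighted sum = 1/2.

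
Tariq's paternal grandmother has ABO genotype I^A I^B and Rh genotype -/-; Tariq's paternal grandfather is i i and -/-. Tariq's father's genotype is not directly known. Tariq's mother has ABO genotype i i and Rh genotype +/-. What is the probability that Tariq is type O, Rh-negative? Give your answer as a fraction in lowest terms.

1/4

Tariq's father's ABO genotype from I^A I^B × i i: 1/2 I^A i, 1/2 I^B i.
Crossing each possibility with the mother i i and summing P(type O): 1/2·1/2 + 1/2·1/2 = 1/2.
Similarly for Rh via the father's Rh distribution: P(Rh-) = 1/2.
Independent loci: 1/2 × 1/2 = 1/4.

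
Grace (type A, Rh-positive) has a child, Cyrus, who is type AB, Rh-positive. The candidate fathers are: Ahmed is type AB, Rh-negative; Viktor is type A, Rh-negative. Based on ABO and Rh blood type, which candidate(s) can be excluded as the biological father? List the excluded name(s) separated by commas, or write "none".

A candidate is excluded only if no genotype consistent with his phenotype could produce a type AB, Rh-positive child with a type A, Rh-positive mother.
Viktor (type A, Rh-): no genotype consistent with that phenotype can produce a type-AB Rh+ child with a type-A mother.

Viktor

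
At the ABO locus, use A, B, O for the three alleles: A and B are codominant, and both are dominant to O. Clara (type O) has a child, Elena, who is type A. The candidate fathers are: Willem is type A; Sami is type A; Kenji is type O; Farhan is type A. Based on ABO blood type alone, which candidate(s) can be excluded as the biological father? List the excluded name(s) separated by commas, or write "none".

Kenji

A candidate is excluded only if no genotype consistent with his phenotype could produce a type A child with a type O mother.
Kenji (type O): no genotype consistent with that phenotype can produce a type-A child with a type-O mother.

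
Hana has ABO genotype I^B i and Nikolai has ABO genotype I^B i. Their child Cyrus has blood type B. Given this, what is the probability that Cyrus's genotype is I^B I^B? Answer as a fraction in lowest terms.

Cross I^B i × I^B i → 1/4 I^B I^B, 1/2 I^B i, 1/4 i i.
Type-B genotypes among offspring: I^B I^B (1/4), I^B i (1/2); total 3/4.
P(I^B I^B | type B) = (1/4) / (3/4) = 1/3.

1/3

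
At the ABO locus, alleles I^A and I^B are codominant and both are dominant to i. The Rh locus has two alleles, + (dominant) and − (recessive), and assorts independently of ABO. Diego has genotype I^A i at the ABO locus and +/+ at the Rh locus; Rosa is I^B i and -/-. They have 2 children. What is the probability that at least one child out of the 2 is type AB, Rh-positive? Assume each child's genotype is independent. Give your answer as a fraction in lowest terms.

7/16

ABO cross I^A i × I^B i → 1/4 O, 1/4 A, 1/4 B, 1/4 AB.
Rh cross +/+ × -/- → 1 Rh+; so P(type AB, Rh-positive) = 1/4 × 1 = 1/4 per child.
P(none) = (3/4)^2 = 9/16; P(at least one) = 1 − 9/16 = 7/16.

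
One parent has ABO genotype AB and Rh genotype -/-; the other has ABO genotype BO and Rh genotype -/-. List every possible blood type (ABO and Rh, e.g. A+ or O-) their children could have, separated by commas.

Gametes from AB × BO give offspring ABO genotypes AB, AO, BB, BO, i.e. phenotypes A, B, AB.
Rh cross -/- × -/- → phenotypes Rh-.
Combining independently: A-, B-, AB-.

A-, B-, AB-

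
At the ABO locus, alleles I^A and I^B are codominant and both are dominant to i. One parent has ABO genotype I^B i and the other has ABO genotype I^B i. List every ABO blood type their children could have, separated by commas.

O, B

Gametes from I^B i × I^B i give offspring ABO genotypes I^B I^B, I^B i, i i, i.e. phenotypes O, B.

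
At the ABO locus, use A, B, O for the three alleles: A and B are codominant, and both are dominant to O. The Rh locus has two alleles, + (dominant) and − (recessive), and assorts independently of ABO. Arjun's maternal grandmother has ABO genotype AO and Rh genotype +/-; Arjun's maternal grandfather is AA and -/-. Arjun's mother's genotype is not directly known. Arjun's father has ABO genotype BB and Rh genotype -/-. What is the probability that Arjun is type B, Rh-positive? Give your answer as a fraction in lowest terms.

Arjun's mother's ABO genotype from AO × AA: 1/2 AA, 1/2 AO.
Crossing each possibility with the father BB and summing P(type B): 1/2·0 + 1/2·1/2 = 1/4.
Similarly for Rh via the mother's Rh distribution: P(Rh+) = 1/4.
Independent loci: 1/4 × 1/4 = 1/16.

1/16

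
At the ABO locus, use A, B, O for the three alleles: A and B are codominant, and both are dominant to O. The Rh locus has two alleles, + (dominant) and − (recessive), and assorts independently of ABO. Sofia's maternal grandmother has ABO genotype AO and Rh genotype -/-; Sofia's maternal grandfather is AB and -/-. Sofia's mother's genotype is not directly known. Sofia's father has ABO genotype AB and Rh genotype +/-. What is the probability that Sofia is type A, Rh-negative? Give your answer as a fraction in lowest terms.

Sofia's mother's ABO genotype from AO × AB: 1/4 AA, 1/4 AB, 1/4 AO, 1/4 BO.
Crossing each possibility with the father AB and summing P(type A): 1/4·1/2 + 1/4·1/4 + 1/4·1/2 + 1/4·1/4 = 3/8.
Similarly for Rh via the mother's Rh distribution: P(Rh-) = 1/2.
Independent loci: 3/8 × 1/2 = 3/16.

3/16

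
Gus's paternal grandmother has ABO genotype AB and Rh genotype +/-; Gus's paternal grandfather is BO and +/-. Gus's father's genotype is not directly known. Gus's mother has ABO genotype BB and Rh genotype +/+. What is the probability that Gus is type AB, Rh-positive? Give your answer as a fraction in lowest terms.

1/4

Gus's father's ABO genotype from AB × BO: 1/4 AB, 1/4 AO, 1/4 BB, 1/4 BO.
Crossing each possibility with the mother BB and summing P(type AB): 1/4·1/2 + 1/4·1/2 + 1/4·0 + 1/4·0 = 1/4.
Similarly for Rh via the father's Rh distribution: P(Rh+) = 1.
Independent loci: 1/4 × 1 = 1/4.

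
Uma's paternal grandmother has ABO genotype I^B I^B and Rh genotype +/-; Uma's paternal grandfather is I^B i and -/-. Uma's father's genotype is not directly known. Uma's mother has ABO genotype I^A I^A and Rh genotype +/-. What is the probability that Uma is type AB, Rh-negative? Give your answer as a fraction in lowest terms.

9/32

Uma's father's ABO genotype from I^B I^B × I^B i: 1/2 I^B I^B, 1/2 I^B i.
Crossing each possibility with the mother I^A I^A and summing P(type AB): 1/2·1 + 1/2·1/2 = 3/4.
Similarly for Rh via the father's Rh distribution: P(Rh-) = 3/8.
Independent loci: 3/4 × 3/8 = 9/32.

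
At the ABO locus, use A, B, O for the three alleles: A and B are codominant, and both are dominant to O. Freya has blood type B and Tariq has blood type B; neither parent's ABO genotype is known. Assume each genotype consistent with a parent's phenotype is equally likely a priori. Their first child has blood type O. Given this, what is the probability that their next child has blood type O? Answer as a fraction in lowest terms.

Possible genotypes: Freya ∈ {BB, BO}; Tariq ∈ {BB, BO}.
Weight each parental genotype pair by prior × P(type-O child):
  BO × BO: posterior weight 1; P(next child type O) = 1/4.
Weighted sum = 1/4.

1/4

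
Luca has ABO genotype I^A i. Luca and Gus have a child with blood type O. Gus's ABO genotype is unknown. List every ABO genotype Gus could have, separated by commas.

For each candidate genotype of Gus, check whether crossing it with I^A i can produce every observed child phenotype.
  I^A I^A → possible child types {A} ✗
  I^A I^B → possible child types {A, B, AB} ✗
  I^A i → possible child types {O, A} ✓
  I^B I^B → possible child types {B, AB} ✗
  I^B i → possible child types {O, A, B, AB} ✓
  i i → possible child types {O, A} ✓

I^A i, I^B i, i i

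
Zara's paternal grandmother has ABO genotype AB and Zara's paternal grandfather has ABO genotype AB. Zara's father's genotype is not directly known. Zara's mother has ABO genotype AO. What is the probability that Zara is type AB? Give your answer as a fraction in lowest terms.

Zara's father's ABO genotype from AB × AB: 1/4 AA, 1/2 AB, 1/4 BB.
Crossing each possibility with the mother AO and summing P(type AB): 1/4·0 + 1/2·1/4 + 1/4·1/2 = 1/4.

1/4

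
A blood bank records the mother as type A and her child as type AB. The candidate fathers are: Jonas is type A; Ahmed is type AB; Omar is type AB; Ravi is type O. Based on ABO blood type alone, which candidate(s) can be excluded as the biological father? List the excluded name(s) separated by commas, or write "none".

A candidate is excluded only if no genotype consistent with his phenotype could produce a type AB child with a type A mother.
Jonas (type A): no genotype consistent with that phenotype can produce a type-AB child with a type-A mother.
Ravi (type O): no genotype consistent with that phenotype can produce a type-AB child with a type-A mother.

Jonas, Ravi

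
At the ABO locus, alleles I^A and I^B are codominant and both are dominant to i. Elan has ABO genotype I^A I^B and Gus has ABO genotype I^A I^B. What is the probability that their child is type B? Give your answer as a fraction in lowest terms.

1/4

ABO cross I^A I^B × I^A I^B → offspring phenotypes: 1/4 A, 1/4 B, 1/2 AB.
So P(type B) = 1/4.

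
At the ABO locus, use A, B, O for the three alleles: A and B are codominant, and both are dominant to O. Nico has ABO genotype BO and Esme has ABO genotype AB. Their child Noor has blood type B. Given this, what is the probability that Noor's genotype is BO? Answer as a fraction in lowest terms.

1/2

Cross BO × AB → 1/4 AB, 1/4 AO, 1/4 BB, 1/4 BO.
Type-B genotypes among offspring: BB (1/4), BO (1/4); total 1/2.
P(BO | type B) = (1/4) / (1/2) = 1/2.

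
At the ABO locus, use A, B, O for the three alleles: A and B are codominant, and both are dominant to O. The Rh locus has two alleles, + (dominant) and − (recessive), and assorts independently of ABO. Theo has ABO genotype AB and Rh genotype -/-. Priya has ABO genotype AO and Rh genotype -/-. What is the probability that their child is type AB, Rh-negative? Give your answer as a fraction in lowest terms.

ABO cross AB × AO → offspring phenotypes: 1/2 A, 1/4 B, 1/4 AB.
Rh cross -/- × -/- → 1 Rh-.
Independent loci: P(type AB, Rh-negative) = 1/4 × 1 = 1/4.

1/4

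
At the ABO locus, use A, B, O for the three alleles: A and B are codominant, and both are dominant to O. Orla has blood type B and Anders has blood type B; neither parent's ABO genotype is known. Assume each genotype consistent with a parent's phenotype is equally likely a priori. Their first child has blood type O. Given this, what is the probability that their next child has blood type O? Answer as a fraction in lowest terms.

Possible genotypes: Orla ∈ {BB, BO}; Anders ∈ {BB, BO}.
Weight each parental genotype pair by prior × P(type-O child):
  BO × BO: posterior weight 1; P(next child type O) = 1/4.
Weighted sum = 1/4.

1/4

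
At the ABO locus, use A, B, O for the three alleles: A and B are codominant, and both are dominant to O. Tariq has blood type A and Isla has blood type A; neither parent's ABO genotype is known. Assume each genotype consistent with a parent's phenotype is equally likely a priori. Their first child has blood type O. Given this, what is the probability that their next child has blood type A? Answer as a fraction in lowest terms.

3/4

Possible genotypes: Tariq ∈ {AA, AO}; Isla ∈ {AA, AO}.
Weight each parental genotype pair by prior × P(type-O child):
  AO × AO: posterior weight 1; P(next child type A) = 3/4.
Weighted sum = 3/4.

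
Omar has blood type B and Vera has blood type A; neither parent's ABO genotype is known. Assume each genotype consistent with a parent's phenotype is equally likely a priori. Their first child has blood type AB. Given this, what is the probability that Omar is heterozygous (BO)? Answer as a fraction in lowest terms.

1/3

Possible genotypes: Omar ∈ {BB, BO}; Vera ∈ {AA, AO}.
Weight each parental genotype pair by prior × P(type-AB child):
  BB × AA: posterior weight 4/9.
  BB × AO: posterior weight 2/9.
  BO × AA: posterior weight 2/9.
  BO × AO: posterior weight 1/9.
Sum the posterior weight over pairs where Omar is BO: 1/3.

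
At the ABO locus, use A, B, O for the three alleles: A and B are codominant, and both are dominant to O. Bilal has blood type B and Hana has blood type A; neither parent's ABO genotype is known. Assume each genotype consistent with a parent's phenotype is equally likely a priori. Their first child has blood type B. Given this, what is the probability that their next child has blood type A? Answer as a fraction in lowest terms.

Possible genotypes: Bilal ∈ {BB, BO}; Hana ∈ {AA, AO}.
Weight each parental genotype pair by prior × P(type-B child):
  BB × AO: posterior weight 2/3; P(next child type A) = 0.
  BO × AO: posterior weight 1/3; P(next child type A) = 1/4.
Weighted sum = 1/12.

1/12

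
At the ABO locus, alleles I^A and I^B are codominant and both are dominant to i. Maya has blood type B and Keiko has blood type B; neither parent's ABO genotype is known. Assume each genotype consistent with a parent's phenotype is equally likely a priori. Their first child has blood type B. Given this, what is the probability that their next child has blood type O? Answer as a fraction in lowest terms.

Possible genotypes: Maya ∈ {I^B I^B, I^B i}; Keiko ∈ {I^B I^B, I^B i}.
Weight each parental genotype pair by prior × P(type-B child):
  I^B I^B × I^B I^B: posterior weight 4/15; P(next child type O) = 0.
  I^B I^B × I^B i: posterior weight 4/15; P(next child type O) = 0.
  I^B i × I^B I^B: posterior weight 4/15; P(next child type O) = 0.
  I^B i × I^B i: posterior weight 1/5; P(next child type O) = 1/4.
Weighted sum = 1/20.

1/20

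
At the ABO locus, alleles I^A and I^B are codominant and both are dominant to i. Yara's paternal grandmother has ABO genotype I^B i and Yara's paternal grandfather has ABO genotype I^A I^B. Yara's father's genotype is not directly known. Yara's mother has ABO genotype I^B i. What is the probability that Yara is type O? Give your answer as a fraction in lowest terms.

1/8

Yara's father's ABO genotype from I^B i × I^A I^B: 1/4 I^A I^B, 1/4 I^A i, 1/4 I^B I^B, 1/4 I^B i.
Crossing each possibility with the mother I^B i and summing P(type O): 1/4·0 + 1/4·1/4 + 1/4·0 + 1/4·1/4 = 1/8.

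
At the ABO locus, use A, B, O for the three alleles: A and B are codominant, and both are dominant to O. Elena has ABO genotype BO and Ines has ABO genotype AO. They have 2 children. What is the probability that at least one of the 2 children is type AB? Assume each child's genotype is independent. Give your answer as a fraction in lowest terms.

ABO cross BO × AO → 1/4 O, 1/4 A, 1/4 B, 1/4 AB.
So P(type AB) = 1/4 per child.
P(none) = (3/4)^2 = 9/16; P(at least one) = 1 − 9/16 = 7/16.

7/16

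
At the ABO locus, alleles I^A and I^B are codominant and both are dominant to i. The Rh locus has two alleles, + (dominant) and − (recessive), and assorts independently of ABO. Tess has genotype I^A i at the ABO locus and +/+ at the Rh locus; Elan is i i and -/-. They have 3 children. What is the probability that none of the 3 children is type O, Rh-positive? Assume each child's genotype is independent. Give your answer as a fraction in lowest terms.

ABO cross I^A i × i i → 1/2 O, 1/2 A.
Rh cross +/+ × -/- → 1 Rh+; so P(type O, Rh-positive) = 1/2 × 1 = 1/2 per child.
P(not type O, Rh-positive) = 1/2 for one child; (1/2)^3 = 1/8.

1/8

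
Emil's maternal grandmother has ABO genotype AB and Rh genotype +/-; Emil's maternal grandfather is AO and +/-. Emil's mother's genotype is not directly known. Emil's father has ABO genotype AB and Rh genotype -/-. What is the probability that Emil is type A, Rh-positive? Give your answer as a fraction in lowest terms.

Emil's mother's ABO genotype from AB × AO: 1/4 AA, 1/4 AB, 1/4 AO, 1/4 BO.
Crossing each possibility with the father AB and summing P(type A): 1/4·1/2 + 1/4·1/4 + 1/4·1/2 + 1/4·1/4 = 3/8.
Similarly for Rh via the mother's Rh distribution: P(Rh+) = 1/2.
Independent loci: 3/8 × 1/2 = 3/16.

3/16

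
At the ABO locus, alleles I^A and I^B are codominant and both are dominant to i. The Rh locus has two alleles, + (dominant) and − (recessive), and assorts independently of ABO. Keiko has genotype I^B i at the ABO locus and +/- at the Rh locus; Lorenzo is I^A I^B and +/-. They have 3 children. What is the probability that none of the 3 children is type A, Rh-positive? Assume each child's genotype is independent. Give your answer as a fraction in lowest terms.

ABO cross I^B i × I^A I^B → 1/4 A, 1/2 B, 1/4 AB.
Rh cross +/- × +/- → 3/4 Rh+, 1/4 Rh-; so P(type A, Rh-positive) = 1/4 × 3/4 = 3/16 per child.
P(not type A, Rh-positive) = 13/16 for one child; (13/16)^3 = 2197/4096.

2197/4096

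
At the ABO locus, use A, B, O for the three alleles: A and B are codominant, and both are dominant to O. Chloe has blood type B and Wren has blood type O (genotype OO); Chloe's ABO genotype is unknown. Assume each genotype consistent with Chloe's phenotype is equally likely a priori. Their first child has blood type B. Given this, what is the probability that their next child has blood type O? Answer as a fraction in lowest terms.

Possible genotypes: Chloe ∈ {BB, BO}; Wren ∈ {OO}.
Weight each parental genotype pair by prior × P(type-B child):
  BB × OO: posterior weight 2/3; P(next child type O) = 0.
  BO × OO: posterior weight 1/3; P(next child type O) = 1/2.
Weighted sum = 1/6.

1/6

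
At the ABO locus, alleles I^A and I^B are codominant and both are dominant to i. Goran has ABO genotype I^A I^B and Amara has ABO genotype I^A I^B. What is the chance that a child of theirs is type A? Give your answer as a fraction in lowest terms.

1/4

ABO cross I^A I^B × I^A I^B → offspring phenotypes: 1/4 A, 1/4 B, 1/2 AB.
So P(type A) = 1/4.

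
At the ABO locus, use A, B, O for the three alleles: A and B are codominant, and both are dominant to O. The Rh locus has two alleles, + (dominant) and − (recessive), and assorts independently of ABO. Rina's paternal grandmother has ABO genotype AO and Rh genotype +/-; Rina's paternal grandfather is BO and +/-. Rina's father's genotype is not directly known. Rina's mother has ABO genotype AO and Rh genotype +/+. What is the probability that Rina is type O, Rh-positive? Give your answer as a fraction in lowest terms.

Rina's father's ABO genotype from AO × BO: 1/4 AB, 1/4 AO, 1/4 BO, 1/4 OO.
Crossing each possibility with the mother AO and summing P(type O): 1/4·0 + 1/4·1/4 + 1/4·1/4 + 1/4·1/2 = 1/4.
Similarly for Rh via the father's Rh distribution: P(Rh+) = 1.
Independent loci: 1/4 × 1 = 1/4.

1/4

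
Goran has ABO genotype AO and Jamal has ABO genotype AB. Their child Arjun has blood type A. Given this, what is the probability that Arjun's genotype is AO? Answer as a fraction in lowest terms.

Cross AO × AB → 1/4 AA, 1/4 AB, 1/4 AO, 1/4 BO.
Type-A genotypes among offspring: AA (1/4), AO (1/4); total 1/2.
P(AO | type A) = (1/4) / (1/2) = 1/2.

1/2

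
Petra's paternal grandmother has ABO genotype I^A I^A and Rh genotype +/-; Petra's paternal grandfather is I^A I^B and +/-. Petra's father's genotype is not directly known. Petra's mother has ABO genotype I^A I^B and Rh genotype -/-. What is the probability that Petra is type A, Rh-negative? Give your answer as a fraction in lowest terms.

3/16

Petra's father's ABO genotype from I^A I^A × I^A I^B: 1/2 I^A I^A, 1/2 I^A I^B.
Crossing each possibility with the mother I^A I^B and summing P(type A): 1/2·1/2 + 1/2·1/4 = 3/8.
Similarly for Rh via the father's Rh distribution: P(Rh-) = 1/2.
Independent loci: 3/8 × 1/2 = 3/16.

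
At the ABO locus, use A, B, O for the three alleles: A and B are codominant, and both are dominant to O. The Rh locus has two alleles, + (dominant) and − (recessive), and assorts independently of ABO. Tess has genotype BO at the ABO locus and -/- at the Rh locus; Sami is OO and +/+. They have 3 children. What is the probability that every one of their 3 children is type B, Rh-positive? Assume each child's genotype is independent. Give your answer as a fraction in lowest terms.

ABO cross BO × OO → 1/2 O, 1/2 B.
Rh cross -/- × +/+ → 1 Rh+; so P(type B, Rh-positive) = 1/2 × 1 = 1/2 per child.
All 3 independent: (1/2)^3 = 1/8.

1/8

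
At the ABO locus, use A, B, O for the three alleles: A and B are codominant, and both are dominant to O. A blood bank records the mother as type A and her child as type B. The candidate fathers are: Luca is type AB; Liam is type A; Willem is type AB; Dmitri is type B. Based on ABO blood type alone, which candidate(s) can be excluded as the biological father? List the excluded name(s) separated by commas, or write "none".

A candidate is excluded only if no genotype consistent with his phenotype could produce a type B child with a type A mother.
Liam (type A): no genotype consistent with that phenotype can produce a type-B child with a type-A mother.

Liam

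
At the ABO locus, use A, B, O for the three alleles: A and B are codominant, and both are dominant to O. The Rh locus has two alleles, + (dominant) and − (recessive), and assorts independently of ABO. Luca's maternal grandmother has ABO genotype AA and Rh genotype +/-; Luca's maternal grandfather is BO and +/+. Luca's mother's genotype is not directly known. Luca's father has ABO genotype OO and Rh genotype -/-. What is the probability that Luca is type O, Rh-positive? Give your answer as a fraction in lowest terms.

Luca's mother's ABO genotype from AA × BO: 1/2 AB, 1/2 AO.
Crossing each possibility with the father OO and summing P(type O): 1/2·0 + 1/2·1/2 = 1/4.
Similarly for Rh via the mother's Rh distribution: P(Rh+) = 3/4.
Independent loci: 1/4 × 3/4 = 3/16.

3/16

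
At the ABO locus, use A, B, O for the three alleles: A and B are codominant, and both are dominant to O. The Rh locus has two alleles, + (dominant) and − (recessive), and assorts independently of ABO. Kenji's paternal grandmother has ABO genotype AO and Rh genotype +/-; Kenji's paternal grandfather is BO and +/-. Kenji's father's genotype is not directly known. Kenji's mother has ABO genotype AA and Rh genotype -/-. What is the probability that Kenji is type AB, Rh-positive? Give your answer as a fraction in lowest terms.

Kenji's father's ABO genotype from AO × BO: 1/4 AB, 1/4 AO, 1/4 BO, 1/4 OO.
Crossing each possibility with the mother AA and summing P(type AB): 1/4·1/2 + 1/4·0 + 1/4·1/2 + 1/4·0 = 1/4.
Similarly for Rh via the father's Rh distribution: P(Rh+) = 1/2.
Independent loci: 1/4 × 1/2 = 1/8.

1/8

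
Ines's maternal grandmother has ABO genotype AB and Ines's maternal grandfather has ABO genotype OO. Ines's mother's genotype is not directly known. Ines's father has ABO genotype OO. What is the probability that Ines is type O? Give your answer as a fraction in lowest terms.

1/2

Ines's mother's ABO genotype from AB × OO: 1/2 AO, 1/2 BO.
Crossing each possibility with the father OO and summing P(type O): 1/2·1/2 + 1/2·1/2 = 1/2.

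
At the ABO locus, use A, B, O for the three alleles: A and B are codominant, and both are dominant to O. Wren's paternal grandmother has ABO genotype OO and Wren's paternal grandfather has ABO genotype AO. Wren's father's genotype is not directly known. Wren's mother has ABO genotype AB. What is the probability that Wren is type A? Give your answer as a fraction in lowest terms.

1/2

Wren's father's ABO genotype from OO × AO: 1/2 AO, 1/2 OO.
Crossing each possibility with the mother AB and summing P(type A): 1/2·1/2 + 1/2·1/2 = 1/2.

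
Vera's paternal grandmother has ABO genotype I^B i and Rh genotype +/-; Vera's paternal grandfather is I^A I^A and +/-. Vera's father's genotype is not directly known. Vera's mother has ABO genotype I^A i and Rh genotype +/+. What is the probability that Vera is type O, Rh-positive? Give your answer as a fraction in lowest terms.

1/8

Vera's father's ABO genotype from I^B i × I^A I^A: 1/2 I^A I^B, 1/2 I^A i.
Crossing each possibility with the mother I^A i and summing P(type O): 1/2·0 + 1/2·1/4 = 1/8.
Similarly for Rh via the father's Rh distribution: P(Rh+) = 1.
Independent loci: 1/8 × 1 = 1/8.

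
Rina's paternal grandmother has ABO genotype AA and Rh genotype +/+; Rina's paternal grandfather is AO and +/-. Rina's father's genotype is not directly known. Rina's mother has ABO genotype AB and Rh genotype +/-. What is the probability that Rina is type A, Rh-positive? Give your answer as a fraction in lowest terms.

7/16

Rina's father's ABO genotype from AA × AO: 1/2 AA, 1/2 AO.
Crossing each possibility with the mother AB and summing P(type A): 1/2·1/2 + 1/2·1/2 = 1/2.
Similarly for Rh via the father's Rh distribution: P(Rh+) = 7/8.
Independent loci: 1/2 × 7/8 = 7/16.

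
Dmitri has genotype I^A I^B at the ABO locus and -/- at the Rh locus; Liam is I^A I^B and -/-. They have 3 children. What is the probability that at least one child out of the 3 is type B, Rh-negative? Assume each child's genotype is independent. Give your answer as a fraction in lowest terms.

ABO cross I^A I^B × I^A I^B → 1/4 A, 1/4 B, 1/2 AB.
Rh cross -/- × -/- → 1 Rh-; so P(type B, Rh-negative) = 1/4 × 1 = 1/4 per child.
P(none) = (3/4)^3 = 27/64; P(at least one) = 1 − 27/64 = 37/64.

37/64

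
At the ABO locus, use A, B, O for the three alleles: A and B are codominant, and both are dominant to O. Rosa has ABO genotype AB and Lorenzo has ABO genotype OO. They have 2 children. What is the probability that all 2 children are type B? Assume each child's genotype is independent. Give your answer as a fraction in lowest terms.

ABO cross AB × OO → 1/2 A, 1/2 B.
So P(type B) = 1/2 per child.
All 2 independent: (1/2)^2 = 1/4.

1/4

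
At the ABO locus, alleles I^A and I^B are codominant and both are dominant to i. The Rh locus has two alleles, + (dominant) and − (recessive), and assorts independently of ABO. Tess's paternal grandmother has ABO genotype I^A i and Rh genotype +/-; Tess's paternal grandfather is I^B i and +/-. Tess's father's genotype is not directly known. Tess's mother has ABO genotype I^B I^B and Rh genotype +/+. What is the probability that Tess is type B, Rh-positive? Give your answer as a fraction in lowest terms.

Tess's father's ABO genotype from I^A i × I^B i: 1/4 I^A I^B, 1/4 I^A i, 1/4 I^B i, 1/4 i i.
Crossing each possibility with the mother I^B I^B and summing P(type B): 1/4·1/2 + 1/4·1/2 + 1/4·1 + 1/4·1 = 3/4.
Similarly for Rh via the father's Rh distribution: P(Rh+) = 1.
Independent loci: 3/4 × 1 = 3/4.

3/4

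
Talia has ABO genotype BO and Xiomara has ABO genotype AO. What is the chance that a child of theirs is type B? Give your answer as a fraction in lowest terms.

ABO cross BO × AO → offspring phenotypes: 1/4 O, 1/4 A, 1/4 B, 1/4 AB.
So P(type B) = 1/4.

1/4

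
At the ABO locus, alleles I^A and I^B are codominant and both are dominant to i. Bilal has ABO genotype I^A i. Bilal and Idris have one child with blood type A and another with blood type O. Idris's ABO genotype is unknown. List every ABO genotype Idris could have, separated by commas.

For each candidate genotype of Idris, check whether crossing it with I^A i can produce every observed child phenotype.
  I^A I^A → possible child types {A} ✗
  I^A I^B → possible child types {A, B, AB} ✗
  I^A i → possible child types {O, A} ✓
  I^B I^B → possible child types {B, AB} ✗
  I^B i → possible child types {O, A, B, AB} ✓
  i i → possible child types {O, A} ✓

I^A i, I^B i, i i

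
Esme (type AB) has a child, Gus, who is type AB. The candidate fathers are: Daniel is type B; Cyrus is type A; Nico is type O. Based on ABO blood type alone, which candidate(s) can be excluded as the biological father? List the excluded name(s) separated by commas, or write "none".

Nico

A candidate is excluded only if no genotype consistent with his phenotype could produce a type AB child with a type AB mother.
Nico (type O): no genotype consistent with that phenotype can produce a type-AB child with a type-AB mother.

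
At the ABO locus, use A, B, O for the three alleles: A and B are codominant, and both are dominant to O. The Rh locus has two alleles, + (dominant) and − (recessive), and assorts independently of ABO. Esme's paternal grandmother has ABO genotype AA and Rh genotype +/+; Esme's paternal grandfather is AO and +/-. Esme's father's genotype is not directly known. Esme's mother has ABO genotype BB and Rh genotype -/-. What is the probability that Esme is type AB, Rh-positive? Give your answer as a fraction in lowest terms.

Esme's father's ABO genotype from AA × AO: 1/2 AA, 1/2 AO.
Crossing each possibility with the mother BB and summing P(type AB): 1/2·1 + 1/2·1/2 = 3/4.
Similarly for Rh via the father's Rh distribution: P(Rh+) = 3/4.
Independent loci: 3/4 × 3/4 = 9/16.

9/16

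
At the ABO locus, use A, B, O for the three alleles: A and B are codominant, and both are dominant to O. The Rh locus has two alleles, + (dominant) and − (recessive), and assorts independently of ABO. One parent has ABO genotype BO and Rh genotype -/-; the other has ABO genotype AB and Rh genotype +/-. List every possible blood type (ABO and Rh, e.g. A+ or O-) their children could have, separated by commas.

Gametes from BO × AB give offspring ABO genotypes AB, AO, BB, BO, i.e. phenotypes A, B, AB.
Rh cross -/- × +/- → phenotypes Rh+, Rh-.
Combining independently: A+, A-, B+, B-, AB+, AB-.

A+, A-, B+, B-, AB+, AB-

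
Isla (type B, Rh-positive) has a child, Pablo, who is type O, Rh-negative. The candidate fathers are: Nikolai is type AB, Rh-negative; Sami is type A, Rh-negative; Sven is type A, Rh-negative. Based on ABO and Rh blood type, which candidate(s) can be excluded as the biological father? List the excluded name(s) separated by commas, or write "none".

A candidate is excluded only if no genotype consistent with his phenotype could produce a type O, Rh-negative child with a type B, Rh-positive mother.
Nikolai (type AB, Rh-): no genotype consistent with that phenotype can produce a type-O Rh- child with a type-B mother.

Nikolai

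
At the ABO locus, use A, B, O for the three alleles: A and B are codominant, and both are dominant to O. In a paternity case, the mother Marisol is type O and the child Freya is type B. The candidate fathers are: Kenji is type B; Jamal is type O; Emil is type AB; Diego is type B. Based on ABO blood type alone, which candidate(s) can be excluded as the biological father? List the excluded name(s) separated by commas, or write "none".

Jamal

A candidate is excluded only if no genotype consistent with his phenotype could produce a type B child with a type O mother.
Jamal (type O): no genotype consistent with that phenotype can produce a type-B child with a type-O mother.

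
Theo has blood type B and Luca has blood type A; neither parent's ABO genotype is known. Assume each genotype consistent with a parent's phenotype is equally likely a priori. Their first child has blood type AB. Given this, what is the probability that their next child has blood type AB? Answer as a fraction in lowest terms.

Possible genotypes: Theo ∈ {BB, BO}; Luca ∈ {AA, AO}.
Weight each parental genotype pair by prior × P(type-AB child):
  BB × AA: posterior weight 4/9; P(next child type AB) = 1.
  BB × AO: posterior weight 2/9; P(next child type AB) = 1/2.
  BO × AA: posterior weight 2/9; P(next child type AB) = 1/2.
  BO × AO: posterior weight 1/9; P(next child type AB) = 1/4.
Weighted sum = 25/36.

25/36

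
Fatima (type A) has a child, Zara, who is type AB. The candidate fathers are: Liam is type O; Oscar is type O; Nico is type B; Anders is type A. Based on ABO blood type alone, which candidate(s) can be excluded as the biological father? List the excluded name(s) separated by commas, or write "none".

A candidate is excluded only if no genotype consistent with his phenotype could produce a type AB child with a type A mother.
Liam (type O): no genotype consistent with that phenotype can produce a type-AB child with a type-A mother.
Oscar (type O): no genotype consistent with that phenotype can produce a type-AB child with a type-A mother.
Anders (type A): no genotype consistent with that phenotype can produce a type-AB child with a type-A mother.

Liam, Oscar, Anders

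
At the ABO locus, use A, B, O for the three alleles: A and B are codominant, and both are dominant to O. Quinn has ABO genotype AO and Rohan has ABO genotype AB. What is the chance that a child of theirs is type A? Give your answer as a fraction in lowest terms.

ABO cross AO × AB → offspring phenotypes: 1/2 A, 1/4 B, 1/4 AB.
So P(type A) = 1/2.

1/2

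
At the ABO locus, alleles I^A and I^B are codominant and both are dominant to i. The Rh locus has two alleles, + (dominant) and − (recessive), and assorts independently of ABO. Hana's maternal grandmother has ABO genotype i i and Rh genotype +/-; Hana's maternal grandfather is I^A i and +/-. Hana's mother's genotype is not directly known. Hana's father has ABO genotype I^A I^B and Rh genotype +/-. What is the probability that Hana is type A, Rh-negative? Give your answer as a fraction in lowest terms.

Hana's mother's ABO genotype from i i × I^A i: 1/2 I^A i, 1/2 i i.
Crossing each possibility with the father I^A I^B and summing P(type A): 1/2·1/2 + 1/2·1/2 = 1/2.
Similarly for Rh via the mother's Rh distribution: P(Rh-) = 1/4.
Independent loci: 1/2 × 1/4 = 1/8.

1/8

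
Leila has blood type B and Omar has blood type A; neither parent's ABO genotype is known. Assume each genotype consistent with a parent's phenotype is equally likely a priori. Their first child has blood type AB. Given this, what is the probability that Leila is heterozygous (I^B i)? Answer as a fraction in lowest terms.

Possible genotypes: Leila ∈ {I^B I^B, I^B i}; Omar ∈ {I^A I^A, I^A i}.
Weight each parental genotype pair by prior × P(type-AB child):
  I^B I^B × I^A I^A: posterior weight 4/9.
  I^B I^B × I^A i: posterior weight 2/9.
  I^B i × I^A I^A: posterior weight 2/9.
  I^B i × I^A i: posterior weight 1/9.
Sum the posterior weight over pairs where Leila is I^B i: 1/3.

1/3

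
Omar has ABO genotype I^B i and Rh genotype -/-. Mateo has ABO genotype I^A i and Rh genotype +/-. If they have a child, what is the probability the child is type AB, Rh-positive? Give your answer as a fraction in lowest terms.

1/8

ABO cross I^B i × I^A i → offspring phenotypes: 1/4 O, 1/4 A, 1/4 B, 1/4 AB.
Rh cross -/- × +/- → 1/2 Rh+, 1/2 Rh-.
Independent loci: P(type AB, Rh-positive) = 1/4 × 1/2 = 1/8.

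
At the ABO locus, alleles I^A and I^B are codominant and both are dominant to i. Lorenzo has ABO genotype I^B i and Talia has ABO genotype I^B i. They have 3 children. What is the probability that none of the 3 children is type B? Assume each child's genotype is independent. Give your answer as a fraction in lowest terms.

ABO cross I^B i × I^B i → 1/4 O, 3/4 B.
So P(type B) = 3/4 per child.
P(not type B) = 1/4 for one child; (1/4)^3 = 1/64.

1/64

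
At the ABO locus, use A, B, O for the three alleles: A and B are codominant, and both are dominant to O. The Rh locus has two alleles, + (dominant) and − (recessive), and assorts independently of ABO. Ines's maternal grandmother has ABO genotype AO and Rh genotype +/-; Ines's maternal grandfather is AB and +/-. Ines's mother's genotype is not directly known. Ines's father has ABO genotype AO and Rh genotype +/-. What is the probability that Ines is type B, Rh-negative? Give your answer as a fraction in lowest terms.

1/32

Ines's mother's ABO genotype from AO × AB: 1/4 AA, 1/4 AB, 1/4 AO, 1/4 BO.
Crossing each possibility with the father AO and summing P(type B): 1/4·0 + 1/4·1/4 + 1/4·0 + 1/4·1/4 = 1/8.
Similarly for Rh via the mother's Rh distribution: P(Rh-) = 1/4.
Independent loci: 1/8 × 1/4 = 1/32.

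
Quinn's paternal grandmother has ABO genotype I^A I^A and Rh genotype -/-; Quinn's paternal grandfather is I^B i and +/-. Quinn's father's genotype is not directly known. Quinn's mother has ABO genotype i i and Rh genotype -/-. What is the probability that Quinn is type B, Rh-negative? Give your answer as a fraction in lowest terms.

Quinn's father's ABO genotype from I^A I^A × I^B i: 1/2 I^A I^B, 1/2 I^A i.
Crossing each possibility with the mother i i and summing P(type B): 1/2·1/2 + 1/2·0 = 1/4.
Similarly for Rh via the father's Rh distribution: P(Rh-) = 3/4.
Independent loci: 1/4 × 3/4 = 3/16.

3/16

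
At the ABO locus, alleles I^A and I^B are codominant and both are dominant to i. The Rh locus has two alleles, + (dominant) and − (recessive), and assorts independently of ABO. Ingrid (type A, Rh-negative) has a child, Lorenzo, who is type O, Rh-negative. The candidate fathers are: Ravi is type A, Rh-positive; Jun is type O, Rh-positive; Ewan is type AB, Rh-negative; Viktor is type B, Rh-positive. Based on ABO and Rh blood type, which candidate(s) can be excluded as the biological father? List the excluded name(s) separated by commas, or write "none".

A candidate is excluded only if no genotype consistent with his phenotype could produce a type O, Rh-negative child with a type A, Rh-negative mother.
Ewan (type AB, Rh-): no genotype consistent with that phenotype can produce a type-O Rh- child with a type-A mother.

Ewan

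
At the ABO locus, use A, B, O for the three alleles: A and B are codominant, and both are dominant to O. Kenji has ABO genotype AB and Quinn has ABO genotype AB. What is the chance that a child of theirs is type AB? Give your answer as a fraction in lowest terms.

1/2

ABO cross AB × AB → offspring phenotypes: 1/4 A, 1/4 B, 1/2 AB.
So P(type AB) = 1/2.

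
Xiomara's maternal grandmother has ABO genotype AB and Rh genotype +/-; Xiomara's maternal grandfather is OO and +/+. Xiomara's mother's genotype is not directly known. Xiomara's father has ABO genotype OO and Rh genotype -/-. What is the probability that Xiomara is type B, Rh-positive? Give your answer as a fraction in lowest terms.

3/16

Xiomara's mother's ABO genotype from AB × OO: 1/2 AO, 1/2 BO.
Crossing each possibility with the father OO and summing P(type B): 1/2·0 + 1/2·1/2 = 1/4.
Similarly for Rh via the mother's Rh distribution: P(Rh+) = 3/4.
Independent loci: 1/4 × 3/4 = 3/16.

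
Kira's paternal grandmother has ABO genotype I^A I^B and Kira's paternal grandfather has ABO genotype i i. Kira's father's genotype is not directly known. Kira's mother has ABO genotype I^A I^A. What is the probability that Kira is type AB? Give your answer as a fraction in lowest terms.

Kira's father's ABO genotype from I^A I^B × i i: 1/2 I^A i, 1/2 I^B i.
Crossing each possibility with the mother I^A I^A and summing P(type AB): 1/2·0 + 1/2·1/2 = 1/4.

1/4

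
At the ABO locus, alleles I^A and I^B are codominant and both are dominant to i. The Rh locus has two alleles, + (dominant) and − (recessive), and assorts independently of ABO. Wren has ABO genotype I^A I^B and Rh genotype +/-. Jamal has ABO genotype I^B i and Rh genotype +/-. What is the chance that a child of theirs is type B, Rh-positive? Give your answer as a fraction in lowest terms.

3/8

ABO cross I^A I^B × I^B i → offspring phenotypes: 1/4 A, 1/2 B, 1/4 AB.
Rh cross +/- × +/- → 3/4 Rh+, 1/4 Rh-.
Independent loci: P(type B, Rh-positive) = 1/2 × 3/4 = 3/8.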